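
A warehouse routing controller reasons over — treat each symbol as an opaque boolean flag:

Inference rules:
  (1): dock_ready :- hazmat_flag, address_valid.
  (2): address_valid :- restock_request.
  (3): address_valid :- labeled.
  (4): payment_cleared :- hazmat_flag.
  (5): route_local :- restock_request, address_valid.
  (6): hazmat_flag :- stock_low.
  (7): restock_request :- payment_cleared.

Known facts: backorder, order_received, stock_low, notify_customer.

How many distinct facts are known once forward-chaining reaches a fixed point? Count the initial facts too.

Round 1: (6) [hazmat_flag :- stock_low.]. Adds hazmat_flag.
Round 2: (4) [payment_cleared :- hazmat_flag.]. Adds payment_cleared.
Round 3: (7) [restock_request :- payment_cleared.]. Adds restock_request.
Round 4: (2) [address_valid :- restock_request.]. Adds address_valid.
Round 5: (1) [dock_ready :- hazmat_flag, address_valid.]; (5) [route_local :- restock_request, address_valid.]. Adds dock_ready, route_local.
Closure: {address_valid, backorder, dock_ready, hazmat_flag, notify_customer, order_received, payment_cleared, restock_request, route_local, stock_low} — 10 facts.

10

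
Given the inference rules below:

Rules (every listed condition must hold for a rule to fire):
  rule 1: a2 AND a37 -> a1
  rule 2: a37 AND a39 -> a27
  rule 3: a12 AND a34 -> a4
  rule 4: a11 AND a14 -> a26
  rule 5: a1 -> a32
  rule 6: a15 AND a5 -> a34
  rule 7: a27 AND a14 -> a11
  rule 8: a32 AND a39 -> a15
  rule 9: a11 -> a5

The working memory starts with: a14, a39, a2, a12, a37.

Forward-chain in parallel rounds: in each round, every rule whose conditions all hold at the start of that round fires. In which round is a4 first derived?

5

[1] rule 1 [a2 AND a37 -> a1]; rule 2 [a37 AND a39 -> a27]. ⇒ new: a1, a27.
[2] rule 5 [a1 -> a32]; rule 7 [a27 AND a14 -> a11]. ⇒ new: a32, a11.
[3] rule 4 [a11 AND a14 -> a26]; rule 8 [a32 AND a39 -> a15]; rule 9 [a11 -> a5]. ⇒ new: a26, a15, a5.
[4] rule 6 [a15 AND a5 -> a34]. ⇒ new: a34.
[5] rule 3 [a12 AND a34 -> a4]. ⇒ new: a4.
a4 first appears in round 5.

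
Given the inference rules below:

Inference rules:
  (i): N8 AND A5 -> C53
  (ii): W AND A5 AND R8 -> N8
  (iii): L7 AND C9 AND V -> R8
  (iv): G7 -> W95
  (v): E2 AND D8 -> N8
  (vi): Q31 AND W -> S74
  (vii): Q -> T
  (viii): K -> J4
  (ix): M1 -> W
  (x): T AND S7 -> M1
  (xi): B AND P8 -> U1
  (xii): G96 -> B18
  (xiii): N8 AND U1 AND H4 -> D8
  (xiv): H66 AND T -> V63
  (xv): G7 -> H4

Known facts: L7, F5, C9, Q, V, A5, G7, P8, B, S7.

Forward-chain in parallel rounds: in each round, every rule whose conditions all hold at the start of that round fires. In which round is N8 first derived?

Round 1: (iii) [L7 AND C9 AND V -> R8]; (iv) [G7 -> W95]; (vii) [Q -> T]; (xi) [B AND P8 -> U1]; (xv) [G7 -> H4]. New: R8, W95, T, U1, H4.
Round 2: (x) [T AND S7 -> M1]. New: M1.
Round 3: (ix) [M1 -> W]. New: W.
Round 4: (ii) [W AND A5 AND R8 -> N8]. New: N8.
N8 first appears in round 4.

4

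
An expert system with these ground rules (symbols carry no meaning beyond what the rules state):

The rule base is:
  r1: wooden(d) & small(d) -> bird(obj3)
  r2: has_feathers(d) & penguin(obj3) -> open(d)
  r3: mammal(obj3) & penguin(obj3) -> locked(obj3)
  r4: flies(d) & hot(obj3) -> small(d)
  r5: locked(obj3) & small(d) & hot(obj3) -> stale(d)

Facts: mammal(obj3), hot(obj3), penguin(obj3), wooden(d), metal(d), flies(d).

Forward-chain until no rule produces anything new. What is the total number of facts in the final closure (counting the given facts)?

10

Round 1 fires r3, r4, giving locked(obj3), small(d).
Round 2 fires r1, r5, giving bird(obj3), stale(d).
Closure: {bird(obj3), flies(d), hot(obj3), locked(obj3), mammal(obj3), metal(d), penguin(obj3), small(d), stale(d), wooden(d)} — 10 facts.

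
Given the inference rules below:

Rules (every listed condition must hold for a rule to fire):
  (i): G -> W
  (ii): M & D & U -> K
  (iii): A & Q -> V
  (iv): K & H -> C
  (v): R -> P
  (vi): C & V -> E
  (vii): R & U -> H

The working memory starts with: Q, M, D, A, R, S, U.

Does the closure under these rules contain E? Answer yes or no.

Round 1: (ii) [M & D & U -> K]; (iii) [A & Q -> V]; (v) [R -> P]; (vii) [R & U -> H]. Adds K, V, P, H.
Round 2: (iv) [K & H -> C]. Adds C.
Round 3: (vi) [C & V -> E]. Adds E.
E appears in round 3, so it is derivable.

yes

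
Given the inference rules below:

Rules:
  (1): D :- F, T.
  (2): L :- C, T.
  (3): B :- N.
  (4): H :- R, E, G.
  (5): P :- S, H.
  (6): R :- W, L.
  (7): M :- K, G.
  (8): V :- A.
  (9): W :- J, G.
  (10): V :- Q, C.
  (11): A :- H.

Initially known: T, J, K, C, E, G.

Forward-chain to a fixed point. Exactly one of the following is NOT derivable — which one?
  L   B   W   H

B

Round 1: (2) [L :- C, T.]; (7) [M :- K, G.]; (9) [W :- J, G.]. New: L, M, W.
Round 2: (6) [R :- W, L.]. New: R.
Round 3: (4) [H :- R, E, G.]. New: H.
Round 4: (11) [A :- H.]. New: A.
Round 5: (8) [V :- A.]. New: V.
Derived: W (round 1), L (round 1), H (round 3). B never appears in any round.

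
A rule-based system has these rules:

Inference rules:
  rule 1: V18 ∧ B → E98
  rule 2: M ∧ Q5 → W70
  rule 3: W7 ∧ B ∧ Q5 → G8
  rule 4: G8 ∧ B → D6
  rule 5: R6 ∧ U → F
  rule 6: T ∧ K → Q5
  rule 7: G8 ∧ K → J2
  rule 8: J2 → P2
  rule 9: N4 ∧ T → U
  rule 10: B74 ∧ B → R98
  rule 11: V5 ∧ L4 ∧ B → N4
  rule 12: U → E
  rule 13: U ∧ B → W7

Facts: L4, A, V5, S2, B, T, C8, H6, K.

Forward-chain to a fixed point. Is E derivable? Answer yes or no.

yes

Round 1: rule 6 [T ∧ K → Q5]; rule 11 [V5 ∧ L4 ∧ B → N4]. New: Q5, N4.
Round 2: rule 9 [N4 ∧ T → U]. New: U.
Round 3: rule 12 [U → E]; rule 13 [U ∧ B → W7]. New: E, W7.
Round 4: rule 3 [W7 ∧ B ∧ Q5 → G8]. New: G8.
Round 5: rule 4 [G8 ∧ B → D6]; rule 7 [G8 ∧ K → J2]. New: D6, J2.
Round 6: rule 8 [J2 → P2]. New: P2.
E appears in round 3, so it is derivable.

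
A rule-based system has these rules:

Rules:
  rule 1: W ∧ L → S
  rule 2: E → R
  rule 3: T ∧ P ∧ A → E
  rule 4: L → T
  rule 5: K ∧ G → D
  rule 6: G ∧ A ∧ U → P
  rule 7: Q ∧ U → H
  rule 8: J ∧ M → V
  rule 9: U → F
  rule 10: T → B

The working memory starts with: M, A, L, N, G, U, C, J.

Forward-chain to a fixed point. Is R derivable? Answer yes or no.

Round 1 — rule 4, rule 6, rule 8, rule 9, derive T, P, V, F.
Round 2 — rule 3, rule 10, derive E, B.
Round 3 — rule 2, derive R.
R appears in round 3, so it is derivable.

yes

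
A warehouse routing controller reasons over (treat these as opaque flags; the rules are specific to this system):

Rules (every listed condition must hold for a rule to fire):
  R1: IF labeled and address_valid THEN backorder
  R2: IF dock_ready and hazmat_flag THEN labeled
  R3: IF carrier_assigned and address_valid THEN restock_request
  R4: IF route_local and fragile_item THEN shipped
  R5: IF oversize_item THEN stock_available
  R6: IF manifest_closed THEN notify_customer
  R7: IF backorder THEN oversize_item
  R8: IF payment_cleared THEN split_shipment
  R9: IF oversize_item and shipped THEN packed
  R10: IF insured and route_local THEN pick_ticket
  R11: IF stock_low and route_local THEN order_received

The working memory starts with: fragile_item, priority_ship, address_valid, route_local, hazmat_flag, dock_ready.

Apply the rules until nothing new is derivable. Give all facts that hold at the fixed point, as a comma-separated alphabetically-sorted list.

Round 1 — R2, R4, derive labeled, shipped.
Round 2 — R1, derive backorder.
Round 3 — R7, derive oversize_item.
Round 4 — R5, R9, derive stock_available, packed.

address_valid, backorder, dock_ready, fragile_item, hazmat_flag, labeled, oversize_item, packed, priority_ship, route_local, shipped, stock_available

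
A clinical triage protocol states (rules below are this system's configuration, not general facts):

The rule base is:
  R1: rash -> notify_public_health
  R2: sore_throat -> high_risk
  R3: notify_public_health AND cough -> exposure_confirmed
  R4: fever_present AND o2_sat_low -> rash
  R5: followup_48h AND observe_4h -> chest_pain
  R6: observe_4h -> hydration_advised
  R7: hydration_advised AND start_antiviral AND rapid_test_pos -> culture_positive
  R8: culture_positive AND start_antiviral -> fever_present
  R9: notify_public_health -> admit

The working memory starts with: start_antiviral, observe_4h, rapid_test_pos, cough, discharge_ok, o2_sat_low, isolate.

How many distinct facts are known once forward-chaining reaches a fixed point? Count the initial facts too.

Round 1 fires R6, giving hydration_advised.
Round 2 fires R7, giving culture_positive.
Round 3 fires R8, giving fever_present.
Round 4 fires R4, giving rash.
Round 5 fires R1, giving notify_public_health.
Round 6 fires R3, R9, giving exposure_confirmed, admit.
Closure: {admit, cough, culture_positive, discharge_ok, exposure_confirmed, fever_present, hydration_advised, isolate, notify_public_health, o2_sat_low, observe_4h, rapid_test_pos, rash, start_antiviral} — 14 facts.

14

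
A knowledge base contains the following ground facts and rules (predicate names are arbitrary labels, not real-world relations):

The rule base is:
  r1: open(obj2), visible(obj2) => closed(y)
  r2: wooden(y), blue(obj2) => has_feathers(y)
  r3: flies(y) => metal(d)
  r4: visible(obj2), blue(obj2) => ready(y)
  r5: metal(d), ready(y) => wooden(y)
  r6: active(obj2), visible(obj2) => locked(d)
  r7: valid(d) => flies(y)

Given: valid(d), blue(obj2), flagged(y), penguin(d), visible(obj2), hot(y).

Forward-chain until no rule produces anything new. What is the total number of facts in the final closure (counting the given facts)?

Round 1: r4 [visible(obj2), blue(obj2) => ready(y)]; r7 [valid(d) => flies(y)]. Adds ready(y), flies(y).
Round 2: r3 [flies(y) => metal(d)]. Adds metal(d).
Round 3: r5 [metal(d), ready(y) => wooden(y)]. Adds wooden(y).
Round 4: r2 [wooden(y), blue(obj2) => has_feathers(y)]. Adds has_feathers(y).
Closure: {blue(obj2), flagged(y), flies(y), has_feathers(y), hot(y), metal(d), penguin(d), ready(y), valid(d), visible(obj2), wooden(y)} — 11 facts.

11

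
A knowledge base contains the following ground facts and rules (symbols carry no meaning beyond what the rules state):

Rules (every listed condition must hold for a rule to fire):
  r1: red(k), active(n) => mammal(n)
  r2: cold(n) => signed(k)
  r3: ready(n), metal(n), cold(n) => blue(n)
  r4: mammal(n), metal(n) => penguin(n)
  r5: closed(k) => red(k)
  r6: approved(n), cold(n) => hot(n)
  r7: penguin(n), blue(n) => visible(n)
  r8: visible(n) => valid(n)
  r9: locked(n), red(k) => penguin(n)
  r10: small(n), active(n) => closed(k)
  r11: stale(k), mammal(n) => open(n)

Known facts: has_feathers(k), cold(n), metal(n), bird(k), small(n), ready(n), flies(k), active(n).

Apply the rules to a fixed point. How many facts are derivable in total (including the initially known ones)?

16

[1] r2 [cold(n) => signed(k)]; r3 [ready(n), metal(n), cold(n) => blue(n)]; r10 [small(n), active(n) => closed(k)]. ⇒ new: signed(k), blue(n), closed(k).
[2] r5 [closed(k) => red(k)]. ⇒ new: red(k).
[3] r1 [red(k), active(n) => mammal(n)]. ⇒ new: mammal(n).
[4] r4 [mammal(n), metal(n) => penguin(n)]. ⇒ new: penguin(n).
[5] r7 [penguin(n), blue(n) => visible(n)]. ⇒ new: visible(n).
[6] r8 [visible(n) => valid(n)]. ⇒ new: valid(n).
Closure: {active(n), bird(k), blue(n), closed(k), cold(n), flies(k), has_feathers(k), mammal(n), metal(n), penguin(n), ready(n), red(k), signed(k), small(n), valid(n), visible(n)} — 16 facts.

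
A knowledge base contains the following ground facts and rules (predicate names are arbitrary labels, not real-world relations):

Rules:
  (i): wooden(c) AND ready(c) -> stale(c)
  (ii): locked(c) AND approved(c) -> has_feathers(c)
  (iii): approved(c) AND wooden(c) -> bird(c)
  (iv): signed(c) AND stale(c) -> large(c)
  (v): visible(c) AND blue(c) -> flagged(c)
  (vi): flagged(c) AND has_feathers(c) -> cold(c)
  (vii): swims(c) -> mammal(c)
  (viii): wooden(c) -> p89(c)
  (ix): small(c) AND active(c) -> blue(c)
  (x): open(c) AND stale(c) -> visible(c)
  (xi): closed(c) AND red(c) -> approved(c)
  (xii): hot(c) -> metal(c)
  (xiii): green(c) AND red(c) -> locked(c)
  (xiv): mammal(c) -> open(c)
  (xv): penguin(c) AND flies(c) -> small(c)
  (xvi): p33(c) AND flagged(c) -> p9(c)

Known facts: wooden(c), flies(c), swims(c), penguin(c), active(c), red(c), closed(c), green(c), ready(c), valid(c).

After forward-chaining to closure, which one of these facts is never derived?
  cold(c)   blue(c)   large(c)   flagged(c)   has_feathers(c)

Round 1: (i) [wooden(c) AND ready(c) -> stale(c)]; (vii) [swims(c) -> mammal(c)]; (viii) [wooden(c) -> p89(c)]; (xi) [closed(c) AND red(c) -> approved(c)]; (xiii) [green(c) AND red(c) -> locked(c)]; (xv) [penguin(c) AND flies(c) -> small(c)]. Adds stale(c), mammal(c), p89(c), approved(c), locked(c), small(c).
Round 2: (ii) [locked(c) AND approved(c) -> has_feathers(c)]; (iii) [approved(c) AND wooden(c) -> bird(c)]; (ix) [small(c) AND active(c) -> blue(c)]; (xiv) [mammal(c) -> open(c)]. Adds has_feathers(c), bird(c), blue(c), open(c).
Round 3: (x) [open(c) AND stale(c) -> visible(c)]. Adds visible(c).
Round 4: (v) [visible(c) AND blue(c) -> flagged(c)]. Adds flagged(c).
Round 5: (vi) [flagged(c) AND has_feathers(c) -> cold(c)]. Adds cold(c).
Derived: has_feathers(c) (round 2), flagged(c) (round 4), blue(c) (round 2), cold(c) (round 5). large(c) never appears in any round.

large(c)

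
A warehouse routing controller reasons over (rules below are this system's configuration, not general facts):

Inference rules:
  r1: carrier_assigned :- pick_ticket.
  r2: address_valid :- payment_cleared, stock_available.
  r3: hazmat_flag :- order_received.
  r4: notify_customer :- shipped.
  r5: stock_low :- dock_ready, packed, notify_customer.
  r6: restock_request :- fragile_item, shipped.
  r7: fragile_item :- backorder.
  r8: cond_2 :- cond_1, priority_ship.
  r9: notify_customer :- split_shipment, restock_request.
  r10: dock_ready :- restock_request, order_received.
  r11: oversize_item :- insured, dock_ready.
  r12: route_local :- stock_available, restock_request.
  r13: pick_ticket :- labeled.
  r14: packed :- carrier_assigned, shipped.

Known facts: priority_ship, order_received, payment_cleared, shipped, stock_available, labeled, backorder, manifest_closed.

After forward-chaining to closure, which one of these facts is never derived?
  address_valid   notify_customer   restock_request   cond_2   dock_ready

cond_2

Round 1: r2 [address_valid :- payment_cleared, stock_available.]; r3 [hazmat_flag :- order_received.]; r4 [notify_customer :- shipped.]; r7 [fragile_item :- backorder.]; r13 [pick_ticket :- labeled.]. New: address_valid, hazmat_flag, notify_customer, fragile_item, pick_ticket.
Round 2: r1 [carrier_assigned :- pick_ticket.]; r6 [restock_request :- fragile_item, shipped.]. New: carrier_assigned, restock_request.
Round 3: r10 [dock_ready :- restock_request, order_received.]; r12 [route_local :- stock_available, restock_request.]; r14 [packed :- carrier_assigned, shipped.]. New: dock_ready, route_local, packed.
Round 4: r5 [stock_low :- dock_ready, packed, notify_customer.]. New: stock_low.
Derived: notify_customer (round 1), dock_ready (round 3), restock_request (round 2), address_valid (round 1). cond_2 never appears in any round.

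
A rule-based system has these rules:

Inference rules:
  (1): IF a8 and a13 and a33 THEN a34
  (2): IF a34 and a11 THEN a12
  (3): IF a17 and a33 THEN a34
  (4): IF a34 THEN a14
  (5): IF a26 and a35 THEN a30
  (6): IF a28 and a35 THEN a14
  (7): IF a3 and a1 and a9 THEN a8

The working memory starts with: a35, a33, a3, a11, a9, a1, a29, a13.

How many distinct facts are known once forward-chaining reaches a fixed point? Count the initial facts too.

Round 1 fires (7), giving a8.
Round 2 fires (1), giving a34.
Round 3 fires (2), (4), giving a12, a14.
Closure: {a1, a11, a12, a13, a14, a29, a3, a33, a34, a35, a8, a9} — 12 facts.

12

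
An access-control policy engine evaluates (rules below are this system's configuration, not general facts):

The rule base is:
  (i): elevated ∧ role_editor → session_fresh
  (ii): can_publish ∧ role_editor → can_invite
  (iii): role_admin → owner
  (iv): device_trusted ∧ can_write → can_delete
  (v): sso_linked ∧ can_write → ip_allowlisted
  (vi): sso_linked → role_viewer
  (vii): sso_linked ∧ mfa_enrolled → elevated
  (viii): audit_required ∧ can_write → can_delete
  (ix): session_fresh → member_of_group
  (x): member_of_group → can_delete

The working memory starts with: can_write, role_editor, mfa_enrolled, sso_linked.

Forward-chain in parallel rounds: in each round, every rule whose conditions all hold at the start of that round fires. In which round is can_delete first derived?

Round 1 — (v), (vi), (vii), derive ip_allowlisted, role_viewer, elevated.
Round 2 — (i), derive session_fresh.
Round 3 — (ix), derive member_of_group.
Round 4 — (x), derive can_delete.
can_delete first appears in round 4.

4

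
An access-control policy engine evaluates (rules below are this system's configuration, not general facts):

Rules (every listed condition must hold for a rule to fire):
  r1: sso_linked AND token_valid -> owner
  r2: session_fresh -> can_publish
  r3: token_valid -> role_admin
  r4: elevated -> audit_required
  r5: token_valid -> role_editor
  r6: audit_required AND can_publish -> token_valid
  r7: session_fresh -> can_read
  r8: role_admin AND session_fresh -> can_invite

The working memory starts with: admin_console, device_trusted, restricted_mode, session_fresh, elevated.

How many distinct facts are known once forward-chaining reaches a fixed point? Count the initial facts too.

Round 1 fires r2, r4, r7, giving can_publish, audit_required, can_read.
Round 2 fires r6, giving token_valid.
Round 3 fires r3, r5, giving role_admin, role_editor.
Round 4 fires r8, giving can_invite.
Closure: {admin_console, audit_required, can_invite, can_publish, can_read, device_trusted, elevated, restricted_mode, role_admin, role_editor, session_fresh, token_valid} — 12 facts.

12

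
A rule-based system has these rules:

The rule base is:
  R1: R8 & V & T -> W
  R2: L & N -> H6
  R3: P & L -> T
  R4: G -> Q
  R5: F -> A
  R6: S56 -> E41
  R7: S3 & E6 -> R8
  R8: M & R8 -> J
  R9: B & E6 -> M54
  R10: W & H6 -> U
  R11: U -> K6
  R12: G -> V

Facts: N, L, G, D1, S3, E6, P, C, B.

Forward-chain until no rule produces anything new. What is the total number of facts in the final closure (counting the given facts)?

Round 1 fires R2, R3, R4, R7, R9, R12, giving H6, T, Q, R8, M54, V.
Round 2 fires R1, giving W.
Round 3 fires R10, giving U.
Round 4 fires R11, giving K6.
Closure: {B, C, D1, E6, G, H6, K6, L, M54, N, P, Q, R8, S3, T, U, V, W} — 18 facts.

18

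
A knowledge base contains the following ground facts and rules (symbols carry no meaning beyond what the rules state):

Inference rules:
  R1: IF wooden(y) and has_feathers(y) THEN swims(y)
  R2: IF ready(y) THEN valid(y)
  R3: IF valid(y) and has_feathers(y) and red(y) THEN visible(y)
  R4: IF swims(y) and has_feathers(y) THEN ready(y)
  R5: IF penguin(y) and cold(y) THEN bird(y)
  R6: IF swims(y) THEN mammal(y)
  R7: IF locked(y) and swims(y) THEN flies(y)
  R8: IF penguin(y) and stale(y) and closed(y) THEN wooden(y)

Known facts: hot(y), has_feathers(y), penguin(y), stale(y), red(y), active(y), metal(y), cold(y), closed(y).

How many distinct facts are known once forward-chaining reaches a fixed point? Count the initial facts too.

16

Round 1 fires R5, R8, giving bird(y), wooden(y).
Round 2 fires R1, giving swims(y).
Round 3 fires R4, R6, giving ready(y), mammal(y).
Round 4 fires R2, giving valid(y).
Round 5 fires R3, giving visible(y).
Closure: {active(y), bird(y), closed(y), cold(y), has_feathers(y), hot(y), mammal(y), metal(y), penguin(y), ready(y), red(y), stale(y), swims(y), valid(y), visible(y), wooden(y)} — 16 facts.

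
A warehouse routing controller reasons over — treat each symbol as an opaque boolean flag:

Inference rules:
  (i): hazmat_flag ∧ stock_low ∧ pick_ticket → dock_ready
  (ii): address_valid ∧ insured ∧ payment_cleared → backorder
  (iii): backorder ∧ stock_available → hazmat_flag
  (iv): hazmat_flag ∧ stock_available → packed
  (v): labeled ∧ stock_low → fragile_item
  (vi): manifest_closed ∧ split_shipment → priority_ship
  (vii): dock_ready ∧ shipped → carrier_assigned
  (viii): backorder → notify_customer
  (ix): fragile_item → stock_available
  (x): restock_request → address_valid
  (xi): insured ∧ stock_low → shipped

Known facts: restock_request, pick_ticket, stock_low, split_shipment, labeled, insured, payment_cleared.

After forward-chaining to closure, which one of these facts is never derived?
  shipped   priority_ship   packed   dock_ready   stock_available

priority_ship

Round 1: (v) [labeled ∧ stock_low → fragile_item]; (x) [restock_request → address_valid]; (xi) [insured ∧ stock_low → shipped]. Adds fragile_item, address_valid, shipped.
Round 2: (ii) [address_valid ∧ insured ∧ payment_cleared → backorder]; (ix) [fragile_item → stock_available]. Adds backorder, stock_available.
Round 3: (iii) [backorder ∧ stock_available → hazmat_flag]; (viii) [backorder → notify_customer]. Adds hazmat_flag, notify_customer.
Round 4: (i) [hazmat_flag ∧ stock_low ∧ pick_ticket → dock_ready]; (iv) [hazmat_flag ∧ stock_available → packed]. Adds dock_ready, packed.
Round 5: (vii) [dock_ready ∧ shipped → carrier_assigned]. Adds carrier_assigned.
Derived: shipped (round 1), packed (round 4), stock_available (round 2), dock_ready (round 4). priority_ship never appears in any round.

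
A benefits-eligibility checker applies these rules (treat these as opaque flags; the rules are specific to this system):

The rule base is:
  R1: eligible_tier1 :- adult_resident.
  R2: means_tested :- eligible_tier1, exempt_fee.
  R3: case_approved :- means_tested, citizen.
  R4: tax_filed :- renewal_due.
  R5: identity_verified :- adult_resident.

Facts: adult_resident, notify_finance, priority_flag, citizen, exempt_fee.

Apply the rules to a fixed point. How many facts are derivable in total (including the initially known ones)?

[1] R1 [eligible_tier1 :- adult_resident.]; R5 [identity_verified :- adult_resident.]. ⇒ new: eligible_tier1, identity_verified.
[2] R2 [means_tested :- eligible_tier1, exempt_fee.]. ⇒ new: means_tested.
[3] R3 [case_approved :- means_tested, citizen.]. ⇒ new: case_approved.
Closure: {adult_resident, case_approved, citizen, eligible_tier1, exempt_fee, identity_verified, means_tested, notify_finance, priority_flag} — 9 facts.

9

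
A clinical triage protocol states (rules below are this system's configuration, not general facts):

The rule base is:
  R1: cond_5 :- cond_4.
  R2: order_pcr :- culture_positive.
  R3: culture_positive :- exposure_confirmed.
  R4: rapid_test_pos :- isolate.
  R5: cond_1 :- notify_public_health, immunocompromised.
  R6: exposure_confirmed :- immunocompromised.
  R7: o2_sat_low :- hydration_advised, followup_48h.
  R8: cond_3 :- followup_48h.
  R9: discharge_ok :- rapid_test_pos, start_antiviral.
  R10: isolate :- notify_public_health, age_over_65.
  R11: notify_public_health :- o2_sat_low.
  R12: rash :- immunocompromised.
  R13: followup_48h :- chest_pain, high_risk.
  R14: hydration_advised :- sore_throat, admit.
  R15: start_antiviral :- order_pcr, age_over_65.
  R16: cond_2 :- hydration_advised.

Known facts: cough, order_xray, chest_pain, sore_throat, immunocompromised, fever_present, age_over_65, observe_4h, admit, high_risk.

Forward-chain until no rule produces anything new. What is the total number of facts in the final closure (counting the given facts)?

25

Round 1: R6 [exposure_confirmed :- immunocompromised.]; R12 [rash :- immunocompromised.]; R13 [followup_48h :- chest_pain, high_risk.]; R14 [hydration_advised :- sore_throat, admit.]. Adds exposure_confirmed, rash, followup_48h, hydration_advised.
Round 2: R3 [culture_positive :- exposure_confirmed.]; R7 [o2_sat_low :- hydration_advised, followup_48h.]; R8 [cond_3 :- followup_48h.]; R16 [cond_2 :- hydration_advised.]. Adds culture_positive, o2_sat_low, cond_3, cond_2.
Round 3: R2 [order_pcr :- culture_positive.]; R11 [notify_public_health :- o2_sat_low.]. Adds order_pcr, notify_public_health.
Round 4: R5 [cond_1 :- notify_public_health, immunocompromised.]; R10 [isolate :- notify_public_health, age_over_65.]; R15 [start_antiviral :- order_pcr, age_over_65.]. Adds cond_1, isolate, start_antiviral.
Round 5: R4 [rapid_test_pos :- isolate.]. Adds rapid_test_pos.
Round 6: R9 [discharge_ok :- rapid_test_pos, start_antiviral.]. Adds discharge_ok.
Closure: {admit, age_over_65, chest_pain, cond_1, cond_2, cond_3, cough, culture_positive, discharge_ok, exposure_confirmed, fever_present, followup_48h, high_risk, hydration_advised, immunocompromised, isolate, notify_public_health, o2_sat_low, observe_4h, order_pcr, order_xray, rapid_test_pos, rash, sore_throat, start_antiviral} — 25 facts.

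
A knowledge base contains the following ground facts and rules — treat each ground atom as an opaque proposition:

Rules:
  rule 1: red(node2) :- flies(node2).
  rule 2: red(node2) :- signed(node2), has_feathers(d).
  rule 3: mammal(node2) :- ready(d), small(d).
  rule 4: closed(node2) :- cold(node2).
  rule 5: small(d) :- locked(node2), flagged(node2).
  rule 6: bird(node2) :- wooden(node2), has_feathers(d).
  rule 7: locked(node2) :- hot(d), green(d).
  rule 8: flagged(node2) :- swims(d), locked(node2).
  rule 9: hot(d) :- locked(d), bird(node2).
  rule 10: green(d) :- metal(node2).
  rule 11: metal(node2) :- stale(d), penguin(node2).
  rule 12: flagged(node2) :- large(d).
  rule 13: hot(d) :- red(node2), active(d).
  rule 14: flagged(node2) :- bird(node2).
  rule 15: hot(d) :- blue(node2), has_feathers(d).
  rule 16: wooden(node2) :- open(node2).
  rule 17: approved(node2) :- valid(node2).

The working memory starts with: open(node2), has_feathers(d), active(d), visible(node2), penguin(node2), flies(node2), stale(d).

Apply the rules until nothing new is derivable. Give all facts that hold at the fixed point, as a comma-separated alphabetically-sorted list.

active(d), bird(node2), flagged(node2), flies(node2), green(d), has_feathers(d), hot(d), locked(node2), metal(node2), open(node2), penguin(node2), red(node2), small(d), stale(d), visible(node2), wooden(node2)

Round 1: rule 1 [red(node2) :- flies(node2).]; rule 11 [metal(node2) :- stale(d), penguin(node2).]; rule 16 [wooden(node2) :- open(node2).]. New: red(node2), metal(node2), wooden(node2).
Round 2: rule 6 [bird(node2) :- wooden(node2), has_feathers(d).]; rule 10 [green(d) :- metal(node2).]; rule 13 [hot(d) :- red(node2), active(d).]. New: bird(node2), green(d), hot(d).
Round 3: rule 7 [locked(node2) :- hot(d), green(d).]; rule 14 [flagged(node2) :- bird(node2).]. New: locked(node2), flagged(node2).
Round 4: rule 5 [small(d) :- locked(node2), flagged(node2).]. New: small(d).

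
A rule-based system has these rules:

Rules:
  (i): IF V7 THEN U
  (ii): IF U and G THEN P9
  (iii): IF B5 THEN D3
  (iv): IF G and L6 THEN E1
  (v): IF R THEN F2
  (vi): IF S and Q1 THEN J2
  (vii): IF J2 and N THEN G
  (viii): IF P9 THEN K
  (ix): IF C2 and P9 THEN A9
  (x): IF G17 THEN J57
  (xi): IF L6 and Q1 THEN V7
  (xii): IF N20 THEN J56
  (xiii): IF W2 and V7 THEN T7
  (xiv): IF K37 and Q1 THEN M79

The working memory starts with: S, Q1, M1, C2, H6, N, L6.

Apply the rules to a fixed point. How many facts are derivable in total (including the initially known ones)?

Round 1 — (vi), (xi), derive J2, V7.
Round 2 — (i), (vii), derive U, G.
Round 3 — (ii), (iv), derive P9, E1.
Round 4 — (viii), (ix), derive K, A9.
Closure: {A9, C2, E1, G, H6, J2, K, L6, M1, N, P9, Q1, S, U, V7} — 15 facts.

15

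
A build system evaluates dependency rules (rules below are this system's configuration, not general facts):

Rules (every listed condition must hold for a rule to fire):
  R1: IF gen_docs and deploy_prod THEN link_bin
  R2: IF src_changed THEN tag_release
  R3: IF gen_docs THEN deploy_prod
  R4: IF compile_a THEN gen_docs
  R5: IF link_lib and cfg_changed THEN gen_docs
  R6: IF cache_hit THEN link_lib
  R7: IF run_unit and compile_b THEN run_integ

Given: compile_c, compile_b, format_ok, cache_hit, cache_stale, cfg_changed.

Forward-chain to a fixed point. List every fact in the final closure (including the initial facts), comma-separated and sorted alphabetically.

cache_hit, cache_stale, cfg_changed, compile_b, compile_c, deploy_prod, format_ok, gen_docs, link_bin, link_lib

Round 1 fires R6, giving link_lib.
Round 2 fires R5, giving gen_docs.
Round 3 fires R3, giving deploy_prod.
Round 4 fires R1, giving link_bin.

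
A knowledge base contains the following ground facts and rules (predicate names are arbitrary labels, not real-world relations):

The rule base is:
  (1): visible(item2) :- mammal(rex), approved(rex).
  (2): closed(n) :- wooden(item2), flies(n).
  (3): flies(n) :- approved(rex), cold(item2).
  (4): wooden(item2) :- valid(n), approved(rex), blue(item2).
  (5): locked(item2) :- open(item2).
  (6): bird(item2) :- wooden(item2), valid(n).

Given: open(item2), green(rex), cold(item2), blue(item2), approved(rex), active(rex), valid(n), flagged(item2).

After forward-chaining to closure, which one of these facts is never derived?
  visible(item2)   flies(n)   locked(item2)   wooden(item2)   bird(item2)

Round 1: (3) [flies(n) :- approved(rex), cold(item2).]; (4) [wooden(item2) :- valid(n), approved(rex), blue(item2).]; (5) [locked(item2) :- open(item2).]. New: flies(n), wooden(item2), locked(item2).
Round 2: (2) [closed(n) :- wooden(item2), flies(n).]; (6) [bird(item2) :- wooden(item2), valid(n).]. New: closed(n), bird(item2).
Derived: wooden(item2) (round 1), flies(n) (round 1), bird(item2) (round 2), locked(item2) (round 1). visible(item2) never appears in any round.

visible(item2)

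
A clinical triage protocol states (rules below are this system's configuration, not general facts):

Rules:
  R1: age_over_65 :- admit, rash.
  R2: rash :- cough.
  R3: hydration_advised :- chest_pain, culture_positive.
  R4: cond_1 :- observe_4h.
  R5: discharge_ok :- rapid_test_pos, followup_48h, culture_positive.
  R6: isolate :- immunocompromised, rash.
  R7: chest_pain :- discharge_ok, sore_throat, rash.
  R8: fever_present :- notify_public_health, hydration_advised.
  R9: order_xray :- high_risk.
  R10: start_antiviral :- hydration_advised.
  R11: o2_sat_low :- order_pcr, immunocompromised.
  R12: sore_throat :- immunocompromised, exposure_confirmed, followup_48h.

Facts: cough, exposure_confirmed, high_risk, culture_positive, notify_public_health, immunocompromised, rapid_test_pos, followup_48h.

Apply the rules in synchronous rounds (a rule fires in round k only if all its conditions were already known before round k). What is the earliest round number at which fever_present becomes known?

4

Round 1 — R2, R5, R9, R12, derive rash, discharge_ok, order_xray, sore_throat.
Round 2 — R6, R7, derive isolate, chest_pain.
Round 3 — R3, derive hydration_advised.
Round 4 — R8, R10, derive fever_present, start_antiviral.
fever_present first appears in round 4.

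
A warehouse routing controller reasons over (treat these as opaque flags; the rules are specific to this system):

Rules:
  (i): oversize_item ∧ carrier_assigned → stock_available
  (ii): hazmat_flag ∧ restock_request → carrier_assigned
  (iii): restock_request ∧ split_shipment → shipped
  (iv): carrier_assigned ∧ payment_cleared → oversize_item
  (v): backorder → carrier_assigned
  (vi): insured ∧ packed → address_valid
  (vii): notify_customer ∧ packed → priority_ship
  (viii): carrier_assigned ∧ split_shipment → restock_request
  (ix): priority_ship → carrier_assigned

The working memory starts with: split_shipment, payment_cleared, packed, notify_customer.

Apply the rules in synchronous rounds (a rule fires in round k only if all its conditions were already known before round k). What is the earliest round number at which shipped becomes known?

4

Round 1: (vii) [notify_customer ∧ packed → priority_ship]. New: priority_ship.
Round 2: (ix) [priority_ship → carrier_assigned]. New: carrier_assigned.
Round 3: (iv) [carrier_assigned ∧ payment_cleared → oversize_item]; (viii) [carrier_assigned ∧ split_shipment → restock_request]. New: oversize_item, restock_request.
Round 4: (i) [oversize_item ∧ carrier_assigned → stock_available]; (iii) [restock_request ∧ split_shipment → shipped]. New: stock_available, shipped.
shipped first appears in round 4.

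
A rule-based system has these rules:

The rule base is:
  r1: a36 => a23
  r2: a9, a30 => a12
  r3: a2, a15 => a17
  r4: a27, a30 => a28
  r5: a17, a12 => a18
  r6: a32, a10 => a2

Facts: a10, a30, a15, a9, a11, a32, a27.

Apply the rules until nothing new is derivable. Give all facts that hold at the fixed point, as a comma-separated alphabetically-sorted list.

Round 1 fires r2, r4, r6, giving a12, a28, a2.
Round 2 fires r3, giving a17.
Round 3 fires r5, giving a18.

a10, a11, a12, a15, a17, a18, a2, a27, a28, a30, a32, a9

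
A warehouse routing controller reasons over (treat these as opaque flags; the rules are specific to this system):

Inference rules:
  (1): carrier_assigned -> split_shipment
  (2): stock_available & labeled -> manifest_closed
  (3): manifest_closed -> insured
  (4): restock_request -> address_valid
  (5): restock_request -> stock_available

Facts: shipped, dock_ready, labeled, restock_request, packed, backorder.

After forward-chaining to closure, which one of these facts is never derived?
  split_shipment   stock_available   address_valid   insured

split_shipment

Round 1 — (4), (5), derive address_valid, stock_available.
Round 2 — (2), derive manifest_closed.
Round 3 — (3), derive insured.
Derived: insured (round 3), stock_available (round 1), address_valid (round 1). split_shipment never appears in any round.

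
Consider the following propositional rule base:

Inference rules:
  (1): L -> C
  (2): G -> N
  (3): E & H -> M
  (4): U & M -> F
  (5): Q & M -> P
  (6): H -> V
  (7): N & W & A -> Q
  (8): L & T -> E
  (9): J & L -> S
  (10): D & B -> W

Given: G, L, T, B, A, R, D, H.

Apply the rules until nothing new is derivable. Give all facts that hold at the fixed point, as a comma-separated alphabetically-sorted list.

A, B, C, D, E, G, H, L, M, N, P, Q, R, T, V, W

[1] (1) [L -> C]; (2) [G -> N]; (6) [H -> V]; (8) [L & T -> E]; (10) [D & B -> W]. ⇒ new: C, N, V, E, W.
[2] (3) [E & H -> M]; (7) [N & W & A -> Q]. ⇒ new: M, Q.
[3] (5) [Q & M -> P]. ⇒ new: P.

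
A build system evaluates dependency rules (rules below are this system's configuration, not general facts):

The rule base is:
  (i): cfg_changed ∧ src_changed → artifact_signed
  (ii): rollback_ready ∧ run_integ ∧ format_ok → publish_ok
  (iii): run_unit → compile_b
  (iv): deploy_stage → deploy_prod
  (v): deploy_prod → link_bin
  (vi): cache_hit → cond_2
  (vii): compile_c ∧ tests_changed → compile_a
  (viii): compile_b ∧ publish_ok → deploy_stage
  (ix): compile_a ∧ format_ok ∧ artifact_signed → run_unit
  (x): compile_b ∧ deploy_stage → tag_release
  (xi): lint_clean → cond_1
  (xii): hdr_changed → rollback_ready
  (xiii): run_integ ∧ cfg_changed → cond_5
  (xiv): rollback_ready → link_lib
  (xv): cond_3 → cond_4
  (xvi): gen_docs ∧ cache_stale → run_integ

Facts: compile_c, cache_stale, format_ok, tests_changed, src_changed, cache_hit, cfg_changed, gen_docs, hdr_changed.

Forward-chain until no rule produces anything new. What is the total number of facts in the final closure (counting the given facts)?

Round 1: (i) [cfg_changed ∧ src_changed → artifact_signed]; (vi) [cache_hit → cond_2]; (vii) [compile_c ∧ tests_changed → compile_a]; (xii) [hdr_changed → rollback_ready]; (xvi) [gen_docs ∧ cache_stale → run_integ]. New: artifact_signed, cond_2, compile_a, rollback_ready, run_integ.
Round 2: (ii) [rollback_ready ∧ run_integ ∧ format_ok → publish_ok]; (ix) [compile_a ∧ format_ok ∧ artifact_signed → run_unit]; (xiii) [run_integ ∧ cfg_changed → cond_5]; (xiv) [rollback_ready → link_lib]. New: publish_ok, run_unit, cond_5, link_lib.
Round 3: (iii) [run_unit → compile_b]. New: compile_b.
Round 4: (viii) [compile_b ∧ publish_ok → deploy_stage]. New: deploy_stage.
Round 5: (iv) [deploy_stage → deploy_prod]; (x) [compile_b ∧ deploy_stage → tag_release]. New: deploy_prod, tag_release.
Round 6: (v) [deploy_prod → link_bin]. New: link_bin.
Closure: {artifact_signed, cache_hit, cache_stale, cfg_changed, compile_a, compile_b, compile_c, cond_2, cond_5, deploy_prod, deploy_stage, format_ok, gen_docs, hdr_changed, link_bin, link_lib, publish_ok, rollback_ready, run_integ, run_unit, src_changed, tag_release, tests_changed} — 23 facts.

23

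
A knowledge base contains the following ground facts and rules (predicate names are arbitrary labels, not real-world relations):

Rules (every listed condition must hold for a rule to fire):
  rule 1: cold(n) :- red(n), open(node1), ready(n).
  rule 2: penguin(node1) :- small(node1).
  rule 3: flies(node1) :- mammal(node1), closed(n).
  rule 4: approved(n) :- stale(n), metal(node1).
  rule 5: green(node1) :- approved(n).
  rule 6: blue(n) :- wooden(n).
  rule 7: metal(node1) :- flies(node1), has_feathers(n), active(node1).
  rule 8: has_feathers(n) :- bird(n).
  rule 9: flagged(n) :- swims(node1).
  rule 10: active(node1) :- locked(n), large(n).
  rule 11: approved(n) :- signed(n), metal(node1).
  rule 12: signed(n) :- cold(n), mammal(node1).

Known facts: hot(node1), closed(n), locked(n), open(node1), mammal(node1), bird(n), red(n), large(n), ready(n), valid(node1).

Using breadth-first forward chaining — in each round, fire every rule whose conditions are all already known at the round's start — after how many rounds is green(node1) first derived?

4

Round 1 — rule 1, rule 3, rule 8, rule 10, derive cold(n), flies(node1), has_feathers(n), active(node1).
Round 2 — rule 7, rule 12, derive metal(node1), signed(n).
Round 3 — rule 11, derive approved(n).
Round 4 — rule 5, derive green(node1).
green(node1) first appears in round 4.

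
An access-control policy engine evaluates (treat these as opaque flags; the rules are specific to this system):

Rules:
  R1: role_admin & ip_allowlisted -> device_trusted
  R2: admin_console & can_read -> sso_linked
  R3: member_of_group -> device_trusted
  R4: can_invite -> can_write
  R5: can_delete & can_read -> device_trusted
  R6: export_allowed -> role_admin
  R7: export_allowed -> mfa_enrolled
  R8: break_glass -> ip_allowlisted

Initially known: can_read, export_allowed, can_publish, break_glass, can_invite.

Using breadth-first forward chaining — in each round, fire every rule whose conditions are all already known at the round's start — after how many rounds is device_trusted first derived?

[1] R4 [can_invite -> can_write]; R6 [export_allowed -> role_admin]; R7 [export_allowed -> mfa_enrolled]; R8 [break_glass -> ip_allowlisted]. ⇒ new: can_write, role_admin, mfa_enrolled, ip_allowlisted.
[2] R1 [role_admin & ip_allowlisted -> device_trusted]. ⇒ new: device_trusted.
device_trusted first appears in round 2.

2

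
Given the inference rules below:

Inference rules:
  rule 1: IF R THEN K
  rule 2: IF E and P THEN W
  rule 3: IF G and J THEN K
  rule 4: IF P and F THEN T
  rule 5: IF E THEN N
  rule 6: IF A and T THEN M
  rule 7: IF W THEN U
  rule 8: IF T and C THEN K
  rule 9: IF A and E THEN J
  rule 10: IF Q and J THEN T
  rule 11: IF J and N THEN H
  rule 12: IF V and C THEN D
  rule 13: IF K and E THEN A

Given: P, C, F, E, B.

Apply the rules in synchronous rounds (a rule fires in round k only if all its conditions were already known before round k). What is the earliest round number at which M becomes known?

Round 1: rule 2 [IF E and P THEN W]; rule 4 [IF P and F THEN T]; rule 5 [IF E THEN N]. New: W, T, N.
Round 2: rule 7 [IF W THEN U]; rule 8 [IF T and C THEN K]. New: U, K.
Round 3: rule 13 [IF K and E THEN A]. New: A.
Round 4: rule 6 [IF A and T THEN M]; rule 9 [IF A and E THEN J]. New: M, J.
M first appears in round 4.

4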